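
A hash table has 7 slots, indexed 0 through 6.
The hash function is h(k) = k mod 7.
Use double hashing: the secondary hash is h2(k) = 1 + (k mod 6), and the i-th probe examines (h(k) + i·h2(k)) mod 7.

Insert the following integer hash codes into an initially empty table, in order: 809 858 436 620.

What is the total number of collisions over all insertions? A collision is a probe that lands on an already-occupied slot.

809 hashes to 4; slot 4 is free → place at 4.
858 hashes to 4, h2=1; 4 taken → place at 5.
436 hashes to 2; slot 2 is free → place at 2.
620 hashes to 4, h2=3; 4 taken → place at 0.
Table: [620, —, 436, —, 809, 858, —]

2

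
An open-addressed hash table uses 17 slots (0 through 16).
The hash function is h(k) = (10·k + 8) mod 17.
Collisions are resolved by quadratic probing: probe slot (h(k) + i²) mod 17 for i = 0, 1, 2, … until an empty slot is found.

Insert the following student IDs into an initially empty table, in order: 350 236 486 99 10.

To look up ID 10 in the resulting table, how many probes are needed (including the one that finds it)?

350: h=6 → slot 6
236: h=5 → slot 5
486: h=6, probe 6,7 → slot 7
99: h=12 → slot 12
10: h=6, probe 6,7,10 → slot 10
Table: [-, -, -, -, -, 236, 350, 486, -, -, 10, -, 99, -, -, -, -]
Lookup 10: h=6, probe 6,7,10 → found at 10.

3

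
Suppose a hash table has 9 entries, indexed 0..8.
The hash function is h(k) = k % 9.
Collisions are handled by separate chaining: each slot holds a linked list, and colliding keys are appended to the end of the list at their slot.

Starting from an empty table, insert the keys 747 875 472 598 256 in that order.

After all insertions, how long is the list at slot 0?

1

Insert 747: h=0, bucket 0 empty -> new chain.
Insert 875: h=2, bucket 2 empty -> new chain.
Insert 472: h=4, bucket 4 empty -> new chain.
Insert 598: h=4, bucket 4 nonempty -> append to chain.
Insert 256: h=4, bucket 4 nonempty -> append to chain.
Final buckets:
0: 747
1: .
2: 875
3: .
4: 472 -> 598 -> 256
5: .
6: .
7: .
8: .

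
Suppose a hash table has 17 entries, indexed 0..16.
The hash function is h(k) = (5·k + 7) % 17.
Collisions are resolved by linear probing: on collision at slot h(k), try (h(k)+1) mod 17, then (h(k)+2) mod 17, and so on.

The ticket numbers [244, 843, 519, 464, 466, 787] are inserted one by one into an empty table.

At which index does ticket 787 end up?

244 hashes to 3; slot 3 is free -> place at 3.
843 hashes to 6; slot 6 is free -> place at 6.
519 hashes to 1; slot 1 is free -> place at 1.
464 hashes to 15; slot 15 is free -> place at 15.
466 hashes to 8; slot 8 is free -> place at 8.
787 hashes to 15; 15 taken -> place at 16.
Table: [∅, 519, ∅, 244, ∅, ∅, 843, ∅, 466, ∅, ∅, ∅, ∅, ∅, ∅, 464, 787]

16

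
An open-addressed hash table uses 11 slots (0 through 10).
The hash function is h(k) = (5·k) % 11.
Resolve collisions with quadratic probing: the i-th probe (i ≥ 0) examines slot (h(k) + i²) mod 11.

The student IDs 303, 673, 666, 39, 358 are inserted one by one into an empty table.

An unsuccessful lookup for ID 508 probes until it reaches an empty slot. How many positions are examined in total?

Insert 303: h=8, slot 8 empty -> index 8.
Insert 673: h=10, slot 10 empty -> index 10.
Insert 666: h=8, slot 8 occupied -> index 9.
Insert 39: h=8, slots 8,9 occupied -> index 1.
Insert 358: h=8, slots 8,9,1 occupied -> index 6.
Table: [—, 39, —, —, —, —, 358, —, 303, 666, 673]
Lookup 508: h=10, probe 10,0 → slot 0 empty, not found.

2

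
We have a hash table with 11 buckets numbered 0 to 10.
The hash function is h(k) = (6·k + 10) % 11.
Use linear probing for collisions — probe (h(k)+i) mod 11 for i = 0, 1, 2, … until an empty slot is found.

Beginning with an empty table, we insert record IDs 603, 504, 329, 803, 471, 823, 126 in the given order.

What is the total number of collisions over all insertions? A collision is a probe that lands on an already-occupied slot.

Insert 603: h=9, slot 9 empty -> index 9.
Insert 504: h=9, slot 9 occupied -> index 10.
Insert 329: h=4, slot 4 empty -> index 4.
Insert 803: h=10, slot 10 occupied -> index 0.
Insert 471: h=9, slots 9,10,0 occupied -> index 1.
Insert 823: h=9, slots 9,10,0,1 occupied -> index 2.
Insert 126: h=7, slot 7 empty -> index 7.
Table: [803, 471, 823, ., 329, ., ., 126, ., 603, 504]

9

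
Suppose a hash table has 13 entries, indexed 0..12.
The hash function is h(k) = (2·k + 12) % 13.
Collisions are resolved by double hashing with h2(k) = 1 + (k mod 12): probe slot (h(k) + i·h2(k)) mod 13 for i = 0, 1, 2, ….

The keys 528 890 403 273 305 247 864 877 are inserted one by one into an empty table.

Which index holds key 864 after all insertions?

528: h=2 → slot 2
890: h=11 → slot 11
403: h=12 → slot 12
273: h=12, h2=10, probe 12,9 → slot 9
305: h=11, h2=6, probe 11,4 → slot 4
247: h=12, h2=8, probe 12,7 → slot 7
864: h=11, h2=1, probe 11,12,0 → slot 0
877: h=11, h2=2, probe 11,0,2,4,6 → slot 6
Table: [864, -, 528, -, 305, -, 877, 247, -, 273, -, 890, 403]

0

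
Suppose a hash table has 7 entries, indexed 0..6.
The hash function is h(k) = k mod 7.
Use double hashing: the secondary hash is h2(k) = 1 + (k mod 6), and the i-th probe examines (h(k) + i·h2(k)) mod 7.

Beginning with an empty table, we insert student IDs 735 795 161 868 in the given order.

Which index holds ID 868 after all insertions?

5

735 hashes to 0; slot 0 is free => place at 0.
795 hashes to 4; slot 4 is free => place at 4.
161 hashes to 0, h2=6; 0 taken => place at 6.
868 hashes to 0, h2=5; 0 taken => place at 5.
Table: [735, ., ., ., 795, 868, 161]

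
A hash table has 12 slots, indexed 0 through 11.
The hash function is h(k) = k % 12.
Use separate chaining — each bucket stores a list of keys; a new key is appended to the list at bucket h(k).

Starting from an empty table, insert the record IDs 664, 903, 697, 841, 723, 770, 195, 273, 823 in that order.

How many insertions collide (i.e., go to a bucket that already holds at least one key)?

3

664 -> bucket 4
903 -> bucket 3
697 -> bucket 1
841 -> bucket 1 (collision)
723 -> bucket 3 (collision)
770 -> bucket 2
195 -> bucket 3 (collision)
273 -> bucket 9
823 -> bucket 7
Final buckets:
0: —
1: 697 -> 841
2: 770
3: 903 -> 723 -> 195
4: 664
5: —
6: —
7: 823
8: —
9: 273
10: —
11: —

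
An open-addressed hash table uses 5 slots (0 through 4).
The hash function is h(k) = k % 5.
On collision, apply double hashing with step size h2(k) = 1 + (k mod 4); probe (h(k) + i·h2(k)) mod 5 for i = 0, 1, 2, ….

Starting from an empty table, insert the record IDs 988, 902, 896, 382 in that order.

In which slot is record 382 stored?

Insert 988: h=3, slot 3 empty -> index 3.
Insert 902: h=2, slot 2 empty -> index 2.
Insert 896: h=1, slot 1 empty -> index 1.
Insert 382: h=2, h2=3, slot 2 occupied -> index 0.
Table: [382, 896, 902, 988, -]

0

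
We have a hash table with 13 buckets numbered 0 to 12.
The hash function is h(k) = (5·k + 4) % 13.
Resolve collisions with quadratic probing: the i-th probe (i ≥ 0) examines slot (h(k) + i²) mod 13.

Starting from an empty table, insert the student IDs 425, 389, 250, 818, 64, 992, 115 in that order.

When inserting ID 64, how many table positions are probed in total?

3

Insert 425: h=10, slot 10 empty => index 10.
Insert 389: h=12, slot 12 empty => index 12.
Insert 250: h=6, slot 6 empty => index 6.
Insert 818: h=12, slot 12 occupied => index 0.
Insert 64: h=12, slots 12,0 occupied => index 3.
Insert 992: h=11, slot 11 empty => index 11.
Insert 115: h=7, slot 7 empty => index 7.
Table: [818, _, _, 64, _, _, 250, 115, _, _, 425, 992, 389]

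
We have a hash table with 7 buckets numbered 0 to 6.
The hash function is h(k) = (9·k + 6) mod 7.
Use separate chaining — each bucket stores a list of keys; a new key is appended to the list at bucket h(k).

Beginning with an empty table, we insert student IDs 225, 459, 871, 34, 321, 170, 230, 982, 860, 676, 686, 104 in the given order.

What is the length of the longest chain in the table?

5

Insert 225: h=1, bucket 1 empty -> new chain.
Insert 459: h=0, bucket 0 empty -> new chain.
Insert 871: h=5, bucket 5 empty -> new chain.
Insert 34: h=4, bucket 4 empty -> new chain.
Insert 321: h=4, bucket 4 nonempty -> append to chain.
Insert 170: h=3, bucket 3 empty -> new chain.
Insert 230: h=4, bucket 4 nonempty -> append to chain.
Insert 982: h=3, bucket 3 nonempty -> append to chain.
Insert 860: h=4, bucket 4 nonempty -> append to chain.
Insert 676: h=0, bucket 0 nonempty -> append to chain.
Insert 686: h=6, bucket 6 empty -> new chain.
Insert 104: h=4, bucket 4 nonempty -> append to chain.
Final buckets:
0: 459 -> 676
1: 225
2: .
3: 170 -> 982
4: 34 -> 321 -> 230 -> 860 -> 104
5: 871
6: 686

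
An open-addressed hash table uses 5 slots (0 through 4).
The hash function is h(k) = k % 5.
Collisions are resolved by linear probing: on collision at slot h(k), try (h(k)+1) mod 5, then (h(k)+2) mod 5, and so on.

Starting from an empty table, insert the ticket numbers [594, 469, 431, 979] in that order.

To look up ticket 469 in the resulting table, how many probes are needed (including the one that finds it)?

2

Insert 594: h=4, slot 4 empty => index 4.
Insert 469: h=4, slot 4 occupied => index 0.
Insert 431: h=1, slot 1 empty => index 1.
Insert 979: h=4, slots 4,0,1 occupied => index 2.
Table: [469, 431, 979, _, 594]
Lookup 469: h=4, probe 4,0 → found at 0.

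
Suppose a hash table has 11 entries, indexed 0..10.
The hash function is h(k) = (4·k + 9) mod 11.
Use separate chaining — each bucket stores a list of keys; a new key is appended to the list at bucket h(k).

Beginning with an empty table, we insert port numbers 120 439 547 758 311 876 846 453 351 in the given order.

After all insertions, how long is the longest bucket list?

5

Insert 120: h=5, bucket 5 empty -> new chain.
Insert 439: h=5, bucket 5 nonempty -> append to chain.
Insert 547: h=8, bucket 8 empty -> new chain.
Insert 758: h=5, bucket 5 nonempty -> append to chain.
Insert 311: h=10, bucket 10 empty -> new chain.
Insert 876: h=4, bucket 4 empty -> new chain.
Insert 846: h=5, bucket 5 nonempty -> append to chain.
Insert 453: h=6, bucket 6 empty -> new chain.
Insert 351: h=5, bucket 5 nonempty -> append to chain.
Final buckets:
0: _
1: _
2: _
3: _
4: 876
5: 120 -> 439 -> 758 -> 846 -> 351
6: 453
7: _
8: 547
9: _
10: 311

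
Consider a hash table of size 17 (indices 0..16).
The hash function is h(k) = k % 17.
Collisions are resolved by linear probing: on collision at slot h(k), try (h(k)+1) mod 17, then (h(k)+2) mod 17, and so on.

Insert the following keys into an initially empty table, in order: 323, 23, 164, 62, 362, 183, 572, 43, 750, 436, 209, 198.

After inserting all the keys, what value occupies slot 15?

436

Insert 323: h=0, slot 0 empty → index 0.
Insert 23: h=6, slot 6 empty → index 6.
Insert 164: h=11, slot 11 empty → index 11.
Insert 62: h=11, slot 11 occupied → index 12.
Insert 362: h=5, slot 5 empty → index 5.
Insert 183: h=13, slot 13 empty → index 13.
Insert 572: h=11, slots 11,12,13 occupied → index 14.
Insert 43: h=9, slot 9 empty → index 9.
Insert 750: h=2, slot 2 empty → index 2.
Insert 436: h=11, slots 11,12,13,14 occupied → index 15.
Insert 209: h=5, slots 5,6 occupied → index 7.
Insert 198: h=11, slots 11,12,13,14,15 occupied → index 16.
Table: [323, —, 750, —, —, 362, 23, 209, —, 43, —, 164, 62, 183, 572, 436, 198]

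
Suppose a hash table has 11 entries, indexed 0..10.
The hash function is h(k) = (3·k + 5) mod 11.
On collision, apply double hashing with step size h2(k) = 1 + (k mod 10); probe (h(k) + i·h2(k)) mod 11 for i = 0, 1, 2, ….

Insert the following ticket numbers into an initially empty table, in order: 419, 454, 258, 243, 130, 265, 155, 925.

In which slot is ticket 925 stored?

0

419: h=8 → slot 8
454: h=3 → slot 3
258: h=9 → slot 9
243: h=8, h2=4, probe 8,1 → slot 1
130: h=10 → slot 10
265: h=8, h2=6, probe 8,3,9,4 → slot 4
155: h=8, h2=6, probe 8,3,9,4,10,5 → slot 5
925: h=8, h2=6, probe 8,3,9,4,10,5,0 → slot 0
Table: [925, 243, —, 454, 265, 155, —, —, 419, 258, 130]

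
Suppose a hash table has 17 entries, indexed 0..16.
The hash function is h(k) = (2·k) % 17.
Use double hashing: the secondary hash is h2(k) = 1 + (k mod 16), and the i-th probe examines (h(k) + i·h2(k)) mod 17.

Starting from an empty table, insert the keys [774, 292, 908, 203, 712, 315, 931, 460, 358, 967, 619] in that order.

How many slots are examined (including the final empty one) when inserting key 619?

Insert 774: h=1, slot 1 empty => index 1.
Insert 292: h=6, slot 6 empty => index 6.
Insert 908: h=14, slot 14 empty => index 14.
Insert 203: h=15, slot 15 empty => index 15.
Insert 712: h=13, slot 13 empty => index 13.
Insert 315: h=1, h2=12, slots 1,13 occupied => index 8.
Insert 931: h=9, slot 9 empty => index 9.
Insert 460: h=2, slot 2 empty => index 2.
Insert 358: h=2, h2=7, slots 2,9 occupied => index 16.
Insert 967: h=13, h2=8, slot 13 occupied => index 4.
Insert 619: h=14, h2=12, slots 14,9,4,16 occupied => index 11.
Table: [—, 774, 460, —, 967, —, 292, —, 315, 931, —, 619, —, 712, 908, 203, 358]

5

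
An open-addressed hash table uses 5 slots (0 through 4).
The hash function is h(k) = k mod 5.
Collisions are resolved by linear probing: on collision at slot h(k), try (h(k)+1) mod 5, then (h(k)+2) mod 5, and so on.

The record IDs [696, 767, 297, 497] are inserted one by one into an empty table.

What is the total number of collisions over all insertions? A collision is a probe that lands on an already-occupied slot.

3

696: h=1 => slot 1
767: h=2 => slot 2
297: h=2, probe 2,3 => slot 3
497: h=2, probe 2,3,4 => slot 4
Table: [., 696, 767, 297, 497]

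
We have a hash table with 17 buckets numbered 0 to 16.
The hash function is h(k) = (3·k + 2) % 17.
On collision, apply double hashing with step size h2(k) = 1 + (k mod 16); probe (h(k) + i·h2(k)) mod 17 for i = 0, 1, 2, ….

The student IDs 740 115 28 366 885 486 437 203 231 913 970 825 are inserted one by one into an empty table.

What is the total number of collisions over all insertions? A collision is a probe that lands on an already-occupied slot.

14

Insert 740: h=12, slot 12 empty → index 12.
Insert 115: h=7, slot 7 empty → index 7.
Insert 28: h=1, slot 1 empty → index 1.
Insert 366: h=12, h2=15, slot 12 occupied → index 10.
Insert 885: h=5, slot 5 empty → index 5.
Insert 486: h=15, slot 15 empty → index 15.
Insert 437: h=4, slot 4 empty → index 4.
Insert 203: h=16, slot 16 empty → index 16.
Insert 231: h=15, h2=8, slot 15 occupied → index 6.
Insert 913: h=4, h2=2, slots 4,6 occupied → index 8.
Insert 970: h=5, h2=11, slots 5,16,10,4,15 occupied → index 9.
Insert 825: h=12, h2=10, slots 12,5,15,8,1 occupied → index 11.
Table: [∅, 28, ∅, ∅, 437, 885, 231, 115, 913, 970, 366, 825, 740, ∅, ∅, 486, 203]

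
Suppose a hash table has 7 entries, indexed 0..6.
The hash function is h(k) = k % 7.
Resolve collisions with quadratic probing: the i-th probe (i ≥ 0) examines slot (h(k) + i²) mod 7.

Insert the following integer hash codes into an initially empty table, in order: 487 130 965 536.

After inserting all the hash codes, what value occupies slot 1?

Insert 487: h=4, slot 4 empty → index 4.
Insert 130: h=4, slot 4 occupied → index 5.
Insert 965: h=6, slot 6 empty → index 6.
Insert 536: h=4, slots 4,5 occupied → index 1.
Table: [-, 536, -, -, 487, 130, 965]

536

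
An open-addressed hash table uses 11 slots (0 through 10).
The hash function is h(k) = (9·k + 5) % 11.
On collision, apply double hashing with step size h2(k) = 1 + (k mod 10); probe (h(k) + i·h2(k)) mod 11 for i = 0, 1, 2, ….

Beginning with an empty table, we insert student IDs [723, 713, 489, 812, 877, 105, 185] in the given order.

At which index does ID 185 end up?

723 hashes to 0; slot 0 is free → place at 0.
713 hashes to 9; slot 9 is free → place at 9.
489 hashes to 6; slot 6 is free → place at 6.
812 hashes to 9, h2=3; 9 taken → place at 1.
877 hashes to 0, h2=8; 0 taken → place at 8.
105 hashes to 4; slot 4 is free → place at 4.
185 hashes to 9, h2=6; 9,4 taken → place at 10.
Table: [723, 812, ∅, ∅, 105, ∅, 489, ∅, 877, 713, 185]

10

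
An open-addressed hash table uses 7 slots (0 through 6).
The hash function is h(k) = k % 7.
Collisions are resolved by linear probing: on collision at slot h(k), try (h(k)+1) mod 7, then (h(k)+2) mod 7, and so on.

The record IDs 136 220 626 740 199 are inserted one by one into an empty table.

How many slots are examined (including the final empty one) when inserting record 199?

5

136: h=3 => slot 3
220: h=3, probe 3,4 => slot 4
626: h=3, probe 3,4,5 => slot 5
740: h=5, probe 5,6 => slot 6
199: h=3, probe 3,4,5,6,0 => slot 0
Table: [199, —, —, 136, 220, 626, 740]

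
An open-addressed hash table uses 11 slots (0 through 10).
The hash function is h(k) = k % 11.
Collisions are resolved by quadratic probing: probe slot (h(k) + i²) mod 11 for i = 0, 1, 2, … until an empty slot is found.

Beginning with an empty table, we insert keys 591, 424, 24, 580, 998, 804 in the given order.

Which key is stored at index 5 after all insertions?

Insert 591: h=8, slot 8 empty -> index 8.
Insert 424: h=6, slot 6 empty -> index 6.
Insert 24: h=2, slot 2 empty -> index 2.
Insert 580: h=8, slot 8 occupied -> index 9.
Insert 998: h=8, slots 8,9 occupied -> index 1.
Insert 804: h=1, slots 1,2 occupied -> index 5.
Table: [∅, 998, 24, ∅, ∅, 804, 424, ∅, 591, 580, ∅]

804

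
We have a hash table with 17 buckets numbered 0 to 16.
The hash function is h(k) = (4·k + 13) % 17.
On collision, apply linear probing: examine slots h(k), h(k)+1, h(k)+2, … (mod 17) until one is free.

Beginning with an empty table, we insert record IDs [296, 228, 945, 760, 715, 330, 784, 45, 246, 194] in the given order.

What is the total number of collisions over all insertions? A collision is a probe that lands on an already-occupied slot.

Insert 296: h=7, slot 7 empty -> index 7.
Insert 228: h=7, slot 7 occupied -> index 8.
Insert 945: h=2, slot 2 empty -> index 2.
Insert 760: h=10, slot 10 empty -> index 10.
Insert 715: h=0, slot 0 empty -> index 0.
Insert 330: h=7, slots 7,8 occupied -> index 9.
Insert 784: h=4, slot 4 empty -> index 4.
Insert 45: h=6, slot 6 empty -> index 6.
Insert 246: h=11, slot 11 empty -> index 11.
Insert 194: h=7, slots 7,8,9,10,11 occupied -> index 12.
Table: [715, ., 945, ., 784, ., 45, 296, 228, 330, 760, 246, 194, ., ., ., .]

8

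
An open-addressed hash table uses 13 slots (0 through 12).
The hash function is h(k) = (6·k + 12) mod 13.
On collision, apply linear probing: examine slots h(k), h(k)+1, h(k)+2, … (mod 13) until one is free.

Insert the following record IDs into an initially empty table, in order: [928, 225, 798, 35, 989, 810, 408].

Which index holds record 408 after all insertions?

928 hashes to 3; slot 3 is free → place at 3.
225 hashes to 10; slot 10 is free → place at 10.
798 hashes to 3; 3 taken → place at 4.
35 hashes to 1; slot 1 is free → place at 1.
989 hashes to 5; slot 5 is free → place at 5.
810 hashes to 10; 10 taken → place at 11.
408 hashes to 3; 3,4,5 taken → place at 6.
Table: [∅, 35, ∅, 928, 798, 989, 408, ∅, ∅, ∅, 225, 810, ∅]

6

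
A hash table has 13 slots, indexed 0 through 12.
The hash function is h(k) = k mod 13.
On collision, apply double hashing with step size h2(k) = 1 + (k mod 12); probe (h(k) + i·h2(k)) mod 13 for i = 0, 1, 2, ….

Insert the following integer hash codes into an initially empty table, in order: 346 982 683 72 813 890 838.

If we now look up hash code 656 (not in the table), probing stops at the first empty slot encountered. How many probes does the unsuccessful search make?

3

346: h=8 -> slot 8
982: h=7 -> slot 7
683: h=7, h2=12, probe 7,6 -> slot 6
72: h=7, h2=1, probe 7,8,9 -> slot 9
813: h=7, h2=10, probe 7,4 -> slot 4
890: h=6, h2=3, probe 6,9,12 -> slot 12
838: h=6, h2=11, probe 6,4,2 -> slot 2
Table: [_, _, 838, _, 813, _, 683, 982, 346, 72, _, _, 890]
Lookup 656: h=6, h2=9, probe 6,2,11 → slot 11 empty, not found.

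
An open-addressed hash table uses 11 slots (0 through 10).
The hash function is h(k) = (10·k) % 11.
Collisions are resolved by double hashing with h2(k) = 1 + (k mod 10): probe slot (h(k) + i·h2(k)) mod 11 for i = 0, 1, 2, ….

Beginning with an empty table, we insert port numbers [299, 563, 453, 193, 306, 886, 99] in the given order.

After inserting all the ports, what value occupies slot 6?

453

Insert 299: h=9, slot 9 empty → index 9.
Insert 563: h=9, h2=4, slot 9 occupied → index 2.
Insert 453: h=9, h2=4, slots 9,2 occupied → index 6.
Insert 193: h=5, slot 5 empty → index 5.
Insert 306: h=2, h2=7, slots 2,9,5 occupied → index 1.
Insert 886: h=5, h2=7, slots 5,1 occupied → index 8.
Insert 99: h=0, slot 0 empty → index 0.
Table: [99, 306, 563, -, -, 193, 453, -, 886, 299, -]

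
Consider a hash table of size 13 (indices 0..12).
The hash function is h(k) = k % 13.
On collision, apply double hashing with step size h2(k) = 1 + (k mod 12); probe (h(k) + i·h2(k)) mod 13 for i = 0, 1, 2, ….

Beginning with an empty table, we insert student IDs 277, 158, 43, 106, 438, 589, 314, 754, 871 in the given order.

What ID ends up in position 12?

277: h=4 -> slot 4
158: h=2 -> slot 2
43: h=4, h2=8, probe 4,12 -> slot 12
106: h=2, h2=11, probe 2,0 -> slot 0
438: h=9 -> slot 9
589: h=4, h2=2, probe 4,6 -> slot 6
314: h=2, h2=3, probe 2,5 -> slot 5
754: h=0, h2=11, probe 0,11 -> slot 11
871: h=0, h2=8, probe 0,8 -> slot 8
Table: [106, ., 158, ., 277, 314, 589, ., 871, 438, ., 754, 43]

43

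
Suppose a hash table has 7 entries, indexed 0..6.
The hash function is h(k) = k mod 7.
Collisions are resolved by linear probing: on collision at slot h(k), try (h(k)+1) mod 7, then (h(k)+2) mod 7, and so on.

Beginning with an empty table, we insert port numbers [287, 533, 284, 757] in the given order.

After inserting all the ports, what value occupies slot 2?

757

287 hashes to 0; slot 0 is free → place at 0.
533 hashes to 1; slot 1 is free → place at 1.
284 hashes to 4; slot 4 is free → place at 4.
757 hashes to 1; 1 taken → place at 2.
Table: [287, 533, 757, -, 284, -, -]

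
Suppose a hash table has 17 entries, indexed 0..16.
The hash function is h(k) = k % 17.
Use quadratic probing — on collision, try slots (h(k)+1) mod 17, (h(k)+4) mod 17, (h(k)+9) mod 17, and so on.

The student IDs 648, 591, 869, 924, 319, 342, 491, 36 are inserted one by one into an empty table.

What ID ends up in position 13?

648: h=2 → slot 2
591: h=13 → slot 13
869: h=2, probe 2,3 → slot 3
924: h=6 → slot 6
319: h=13, probe 13,14 → slot 14
342: h=2, probe 2,3,6,11 → slot 11
491: h=15 → slot 15
36: h=2, probe 2,3,6,11,1 → slot 1
Table: [_, 36, 648, 869, _, _, 924, _, _, _, _, 342, _, 591, 319, 491, _]

591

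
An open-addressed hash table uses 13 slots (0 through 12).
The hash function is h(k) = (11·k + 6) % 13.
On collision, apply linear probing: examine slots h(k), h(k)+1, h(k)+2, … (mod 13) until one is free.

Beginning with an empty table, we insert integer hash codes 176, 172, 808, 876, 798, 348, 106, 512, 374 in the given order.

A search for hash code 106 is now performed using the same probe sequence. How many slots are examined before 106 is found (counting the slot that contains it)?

2

Insert 176: h=5, slot 5 empty => index 5.
Insert 172: h=0, slot 0 empty => index 0.
Insert 808: h=2, slot 2 empty => index 2.
Insert 876: h=9, slot 9 empty => index 9.
Insert 798: h=9, slot 9 occupied => index 10.
Insert 348: h=12, slot 12 empty => index 12.
Insert 106: h=2, slot 2 occupied => index 3.
Insert 512: h=9, slots 9,10 occupied => index 11.
Insert 374: h=12, slots 12,0 occupied => index 1.
Table: [172, 374, 808, 106, -, 176, -, -, -, 876, 798, 512, 348]
Lookup 106: h=2, probe 2,3 → found at 3.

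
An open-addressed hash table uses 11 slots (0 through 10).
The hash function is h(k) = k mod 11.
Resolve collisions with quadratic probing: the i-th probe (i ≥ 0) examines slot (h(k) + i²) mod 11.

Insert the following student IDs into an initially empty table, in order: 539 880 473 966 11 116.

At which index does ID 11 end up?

539: h=0 -> slot 0
880: h=0, probe 0,1 -> slot 1
473: h=0, probe 0,1,4 -> slot 4
966: h=9 -> slot 9
11: h=0, probe 0,1,4,9,5 -> slot 5
116: h=6 -> slot 6
Table: [539, 880, _, _, 473, 11, 116, _, _, 966, _]

5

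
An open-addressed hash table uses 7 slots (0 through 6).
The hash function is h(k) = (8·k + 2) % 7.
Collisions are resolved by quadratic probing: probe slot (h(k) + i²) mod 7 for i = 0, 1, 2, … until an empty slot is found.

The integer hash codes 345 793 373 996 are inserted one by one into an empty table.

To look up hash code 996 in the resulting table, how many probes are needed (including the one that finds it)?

4

Insert 345: h=4, slot 4 empty => index 4.
Insert 793: h=4, slot 4 occupied => index 5.
Insert 373: h=4, slots 4,5 occupied => index 1.
Insert 996: h=4, slots 4,5,1 occupied => index 6.
Table: [∅, 373, ∅, ∅, 345, 793, 996]
Lookup 996: h=4, probe 4,5,1,6 → found at 6.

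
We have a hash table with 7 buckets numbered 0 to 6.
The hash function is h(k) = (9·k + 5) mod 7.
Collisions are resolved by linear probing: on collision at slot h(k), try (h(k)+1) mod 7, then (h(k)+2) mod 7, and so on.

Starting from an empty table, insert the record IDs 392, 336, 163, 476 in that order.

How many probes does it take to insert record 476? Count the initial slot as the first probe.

3

Insert 392: h=5, slot 5 empty → index 5.
Insert 336: h=5, slot 5 occupied → index 6.
Insert 163: h=2, slot 2 empty → index 2.
Insert 476: h=5, slots 5,6 occupied → index 0.
Table: [476, -, 163, -, -, 392, 336]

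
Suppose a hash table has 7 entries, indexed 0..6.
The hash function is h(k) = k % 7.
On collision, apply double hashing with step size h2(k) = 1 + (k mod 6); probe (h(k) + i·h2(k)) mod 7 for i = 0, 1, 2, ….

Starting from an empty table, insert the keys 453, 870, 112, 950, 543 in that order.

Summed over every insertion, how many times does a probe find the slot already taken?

453: h=5 → slot 5
870: h=2 → slot 2
112: h=0 → slot 0
950: h=5, h2=3, probe 5,1 → slot 1
543: h=4 → slot 4
Table: [112, 950, 870, ∅, 543, 453, ∅]

1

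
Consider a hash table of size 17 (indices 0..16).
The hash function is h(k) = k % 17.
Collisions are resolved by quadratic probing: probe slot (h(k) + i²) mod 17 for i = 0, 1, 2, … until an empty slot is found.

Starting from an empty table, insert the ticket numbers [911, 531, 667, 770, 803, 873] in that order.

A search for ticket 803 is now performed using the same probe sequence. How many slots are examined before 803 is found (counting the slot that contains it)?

3

911: h=10 -> slot 10
531: h=4 -> slot 4
667: h=4, probe 4,5 -> slot 5
770: h=5, probe 5,6 -> slot 6
803: h=4, probe 4,5,8 -> slot 8
873: h=6, probe 6,7 -> slot 7
Table: [—, —, —, —, 531, 667, 770, 873, 803, —, 911, —, —, —, —, —, —]
Lookup 803: h=4, probe 4,5,8 → found at 8.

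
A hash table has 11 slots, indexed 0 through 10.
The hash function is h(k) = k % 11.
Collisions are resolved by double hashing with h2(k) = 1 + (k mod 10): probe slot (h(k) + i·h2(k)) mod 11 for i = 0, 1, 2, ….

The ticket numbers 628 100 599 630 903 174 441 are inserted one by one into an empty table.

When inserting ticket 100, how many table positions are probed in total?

628: h=1 -> slot 1
100: h=1, h2=1, probe 1,2 -> slot 2
599: h=5 -> slot 5
630: h=3 -> slot 3
903: h=1, h2=4, probe 1,5,9 -> slot 9
174: h=9, h2=5, probe 9,3,8 -> slot 8
441: h=1, h2=2, probe 1,3,5,7 -> slot 7
Table: [-, 628, 100, 630, -, 599, -, 441, 174, 903, -]

2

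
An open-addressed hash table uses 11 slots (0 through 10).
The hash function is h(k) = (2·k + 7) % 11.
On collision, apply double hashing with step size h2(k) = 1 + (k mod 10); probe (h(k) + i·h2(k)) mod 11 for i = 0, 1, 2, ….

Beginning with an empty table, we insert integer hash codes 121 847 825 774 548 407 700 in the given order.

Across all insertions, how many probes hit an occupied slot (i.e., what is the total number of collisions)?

121 hashes to 7; slot 7 is free => place at 7.
847 hashes to 7, h2=8; 7 taken => place at 4.
825 hashes to 7, h2=6; 7 taken => place at 2.
774 hashes to 4, h2=5; 4 taken => place at 9.
548 hashes to 3; slot 3 is free => place at 3.
407 hashes to 7, h2=8; 7,4 taken => place at 1.
700 hashes to 10; slot 10 is free => place at 10.
Table: [., 407, 825, 548, 847, ., ., 121, ., 774, 700]

5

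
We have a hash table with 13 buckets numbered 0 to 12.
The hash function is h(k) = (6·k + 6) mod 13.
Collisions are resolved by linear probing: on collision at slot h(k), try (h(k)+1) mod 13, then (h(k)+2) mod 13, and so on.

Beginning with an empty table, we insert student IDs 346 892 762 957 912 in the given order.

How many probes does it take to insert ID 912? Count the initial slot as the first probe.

2

346: h=2 => slot 2
892: h=2, probe 2,3 => slot 3
762: h=2, probe 2,3,4 => slot 4
957: h=2, probe 2,3,4,5 => slot 5
912: h=5, probe 5,6 => slot 6
Table: [-, -, 346, 892, 762, 957, 912, -, -, -, -, -, -]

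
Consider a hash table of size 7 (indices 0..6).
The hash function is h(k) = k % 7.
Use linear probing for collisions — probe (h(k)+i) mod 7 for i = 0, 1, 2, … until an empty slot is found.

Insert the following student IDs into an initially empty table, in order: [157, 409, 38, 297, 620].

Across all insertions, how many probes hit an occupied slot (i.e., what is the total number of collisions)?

9

Insert 157: h=3, slot 3 empty -> index 3.
Insert 409: h=3, slot 3 occupied -> index 4.
Insert 38: h=3, slots 3,4 occupied -> index 5.
Insert 297: h=3, slots 3,4,5 occupied -> index 6.
Insert 620: h=4, slots 4,5,6 occupied -> index 0.
Table: [620, _, _, 157, 409, 38, 297]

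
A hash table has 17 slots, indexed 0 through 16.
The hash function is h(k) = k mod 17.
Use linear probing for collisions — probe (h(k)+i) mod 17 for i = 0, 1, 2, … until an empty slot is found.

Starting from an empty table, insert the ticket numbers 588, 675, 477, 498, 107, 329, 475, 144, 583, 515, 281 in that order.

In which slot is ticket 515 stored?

588: h=10 -> slot 10
675: h=12 -> slot 12
477: h=1 -> slot 1
498: h=5 -> slot 5
107: h=5, probe 5,6 -> slot 6
329: h=6, probe 6,7 -> slot 7
475: h=16 -> slot 16
144: h=8 -> slot 8
583: h=5, probe 5,6,7,8,9 -> slot 9
515: h=5, probe 5,6,7,8,9,10,11 -> slot 11
281: h=9, probe 9,10,11,12,13 -> slot 13
Table: [∅, 477, ∅, ∅, ∅, 498, 107, 329, 144, 583, 588, 515, 675, 281, ∅, ∅, 475]

11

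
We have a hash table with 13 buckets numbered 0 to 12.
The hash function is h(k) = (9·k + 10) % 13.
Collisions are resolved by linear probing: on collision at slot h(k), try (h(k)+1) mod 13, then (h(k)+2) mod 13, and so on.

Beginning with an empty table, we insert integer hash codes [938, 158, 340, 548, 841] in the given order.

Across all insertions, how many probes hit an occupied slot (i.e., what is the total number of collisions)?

Insert 938: h=2, slot 2 empty → index 2.
Insert 158: h=2, slot 2 occupied → index 3.
Insert 340: h=2, slots 2,3 occupied → index 4.
Insert 548: h=2, slots 2,3,4 occupied → index 5.
Insert 841: h=0, slot 0 empty → index 0.
Table: [841, ., 938, 158, 340, 548, ., ., ., ., ., ., .]

6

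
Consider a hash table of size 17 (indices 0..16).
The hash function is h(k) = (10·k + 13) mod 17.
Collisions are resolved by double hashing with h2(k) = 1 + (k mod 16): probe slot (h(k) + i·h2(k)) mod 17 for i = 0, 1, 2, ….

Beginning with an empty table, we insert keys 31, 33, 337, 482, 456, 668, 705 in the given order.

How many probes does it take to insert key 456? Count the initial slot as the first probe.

31: h=0 -> slot 0
33: h=3 -> slot 3
337: h=0, h2=2, probe 0,2 -> slot 2
482: h=5 -> slot 5
456: h=0, h2=9, probe 0,9 -> slot 9
668: h=12 -> slot 12
705: h=8 -> slot 8
Table: [31, ∅, 337, 33, ∅, 482, ∅, ∅, 705, 456, ∅, ∅, 668, ∅, ∅, ∅, ∅]

2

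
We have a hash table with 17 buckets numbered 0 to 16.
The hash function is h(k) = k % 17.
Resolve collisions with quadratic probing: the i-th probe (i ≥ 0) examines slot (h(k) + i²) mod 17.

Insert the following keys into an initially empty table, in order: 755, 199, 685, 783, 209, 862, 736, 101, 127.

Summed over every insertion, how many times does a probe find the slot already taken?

755: h=7 => slot 7
199: h=12 => slot 12
685: h=5 => slot 5
783: h=1 => slot 1
209: h=5, probe 5,6 => slot 6
862: h=12, probe 12,13 => slot 13
736: h=5, probe 5,6,9 => slot 9
101: h=16 => slot 16
127: h=8 => slot 8
Table: [_, 783, _, _, _, 685, 209, 755, 127, 736, _, _, 199, 862, _, _, 101]

4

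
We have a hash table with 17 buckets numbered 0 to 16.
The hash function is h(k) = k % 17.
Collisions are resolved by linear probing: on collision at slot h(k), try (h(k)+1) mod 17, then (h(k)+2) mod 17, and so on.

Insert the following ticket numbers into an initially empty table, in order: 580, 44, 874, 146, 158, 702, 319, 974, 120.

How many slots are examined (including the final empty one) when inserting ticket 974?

580 hashes to 2; slot 2 is free -> place at 2.
44 hashes to 10; slot 10 is free -> place at 10.
874 hashes to 7; slot 7 is free -> place at 7.
146 hashes to 10; 10 taken -> place at 11.
158 hashes to 5; slot 5 is free -> place at 5.
702 hashes to 5; 5 taken -> place at 6.
319 hashes to 13; slot 13 is free -> place at 13.
974 hashes to 5; 5,6,7 taken -> place at 8.
120 hashes to 1; slot 1 is free -> place at 1.
Table: [_, 120, 580, _, _, 158, 702, 874, 974, _, 44, 146, _, 319, _, _, _]

4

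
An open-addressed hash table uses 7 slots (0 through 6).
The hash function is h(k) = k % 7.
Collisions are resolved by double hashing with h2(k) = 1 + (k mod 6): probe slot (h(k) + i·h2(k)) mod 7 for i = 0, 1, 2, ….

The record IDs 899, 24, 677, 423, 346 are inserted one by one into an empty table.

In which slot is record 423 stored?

0

899: h=3 => slot 3
24: h=3, h2=1, probe 3,4 => slot 4
677: h=5 => slot 5
423: h=3, h2=4, probe 3,0 => slot 0
346: h=3, h2=5, probe 3,1 => slot 1
Table: [423, 346, ., 899, 24, 677, .]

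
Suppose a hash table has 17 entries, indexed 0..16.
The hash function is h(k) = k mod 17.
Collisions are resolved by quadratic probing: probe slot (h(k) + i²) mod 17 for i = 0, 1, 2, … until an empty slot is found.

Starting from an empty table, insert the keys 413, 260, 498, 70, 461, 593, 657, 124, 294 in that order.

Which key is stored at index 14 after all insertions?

413 hashes to 5; slot 5 is free -> place at 5.
260 hashes to 5; 5 taken -> place at 6.
498 hashes to 5; 5,6 taken -> place at 9.
70 hashes to 2; slot 2 is free -> place at 2.
461 hashes to 2; 2 taken -> place at 3.
593 hashes to 15; slot 15 is free -> place at 15.
657 hashes to 11; slot 11 is free -> place at 11.
124 hashes to 5; 5,6,9 taken -> place at 14.
294 hashes to 5; 5,6,9,14 taken -> place at 4.
Table: [-, -, 70, 461, 294, 413, 260, -, -, 498, -, 657, -, -, 124, 593, -]

124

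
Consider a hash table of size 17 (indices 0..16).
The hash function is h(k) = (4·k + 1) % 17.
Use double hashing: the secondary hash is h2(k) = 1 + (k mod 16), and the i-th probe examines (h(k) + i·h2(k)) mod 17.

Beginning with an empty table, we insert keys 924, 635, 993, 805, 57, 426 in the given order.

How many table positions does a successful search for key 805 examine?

2

924: h=8 => slot 8
635: h=8, h2=12, probe 8,3 => slot 3
993: h=12 => slot 12
805: h=8, h2=6, probe 8,14 => slot 14
57: h=8, h2=10, probe 8,1 => slot 1
426: h=5 => slot 5
Table: [-, 57, -, 635, -, 426, -, -, 924, -, -, -, 993, -, 805, -, -]
Lookup 805: h=8, h2=6, probe 8,14 → found at 14.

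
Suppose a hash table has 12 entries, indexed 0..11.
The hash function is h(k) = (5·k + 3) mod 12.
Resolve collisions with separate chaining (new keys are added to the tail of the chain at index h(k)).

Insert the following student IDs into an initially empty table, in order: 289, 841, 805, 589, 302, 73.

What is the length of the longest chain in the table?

5

289 -> bucket 8
841 -> bucket 8 (collision)
805 -> bucket 8 (collision)
589 -> bucket 8 (collision)
302 -> bucket 1
73 -> bucket 8 (collision)
Final buckets:
0: -
1: 302
2: -
3: -
4: -
5: -
6: -
7: -
8: 289 -> 841 -> 805 -> 589 -> 73
9: -
10: -
11: -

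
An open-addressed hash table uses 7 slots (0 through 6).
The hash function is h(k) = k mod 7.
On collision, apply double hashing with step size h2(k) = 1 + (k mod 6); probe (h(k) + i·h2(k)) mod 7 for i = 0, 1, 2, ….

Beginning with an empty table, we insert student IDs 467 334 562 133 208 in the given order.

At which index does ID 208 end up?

Insert 467: h=5, slot 5 empty -> index 5.
Insert 334: h=5, h2=5, slot 5 occupied -> index 3.
Insert 562: h=2, slot 2 empty -> index 2.
Insert 133: h=0, slot 0 empty -> index 0.
Insert 208: h=5, h2=5, slots 5,3 occupied -> index 1.
Table: [133, 208, 562, 334, _, 467, _]

1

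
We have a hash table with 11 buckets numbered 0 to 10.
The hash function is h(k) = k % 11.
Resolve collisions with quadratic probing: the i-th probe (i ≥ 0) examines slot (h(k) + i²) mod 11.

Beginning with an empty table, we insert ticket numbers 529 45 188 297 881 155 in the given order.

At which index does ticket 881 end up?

10

Insert 529: h=1, slot 1 empty => index 1.
Insert 45: h=1, slot 1 occupied => index 2.
Insert 188: h=1, slots 1,2 occupied => index 5.
Insert 297: h=0, slot 0 empty => index 0.
Insert 881: h=1, slots 1,2,5 occupied => index 10.
Insert 155: h=1, slots 1,2,5,10 occupied => index 6.
Table: [297, 529, 45, —, —, 188, 155, —, —, —, 881]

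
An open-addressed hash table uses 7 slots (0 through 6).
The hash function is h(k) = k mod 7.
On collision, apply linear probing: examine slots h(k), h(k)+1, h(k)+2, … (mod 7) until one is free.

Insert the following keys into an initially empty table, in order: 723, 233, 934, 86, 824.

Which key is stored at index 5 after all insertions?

86

723 hashes to 2; slot 2 is free -> place at 2.
233 hashes to 2; 2 taken -> place at 3.
934 hashes to 3; 3 taken -> place at 4.
86 hashes to 2; 2,3,4 taken -> place at 5.
824 hashes to 5; 5 taken -> place at 6.
Table: [∅, ∅, 723, 233, 934, 86, 824]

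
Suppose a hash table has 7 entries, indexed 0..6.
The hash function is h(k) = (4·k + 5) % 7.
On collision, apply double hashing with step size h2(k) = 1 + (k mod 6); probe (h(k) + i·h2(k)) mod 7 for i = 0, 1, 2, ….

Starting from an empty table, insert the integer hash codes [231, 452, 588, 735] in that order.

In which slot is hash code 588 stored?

6

231: h=5 -> slot 5
452: h=0 -> slot 0
588: h=5, h2=1, probe 5,6 -> slot 6
735: h=5, h2=4, probe 5,2 -> slot 2
Table: [452, _, 735, _, _, 231, 588]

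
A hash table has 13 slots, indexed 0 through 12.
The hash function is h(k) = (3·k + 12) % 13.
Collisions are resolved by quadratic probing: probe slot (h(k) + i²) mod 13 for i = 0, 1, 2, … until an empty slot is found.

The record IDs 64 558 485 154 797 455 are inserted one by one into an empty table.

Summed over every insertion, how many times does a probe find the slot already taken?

3

64 hashes to 9; slot 9 is free => place at 9.
558 hashes to 9; 9 taken => place at 10.
485 hashes to 11; slot 11 is free => place at 11.
154 hashes to 6; slot 6 is free => place at 6.
797 hashes to 11; 11 taken => place at 12.
455 hashes to 12; 12 taken => place at 0.
Table: [455, _, _, _, _, _, 154, _, _, 64, 558, 485, 797]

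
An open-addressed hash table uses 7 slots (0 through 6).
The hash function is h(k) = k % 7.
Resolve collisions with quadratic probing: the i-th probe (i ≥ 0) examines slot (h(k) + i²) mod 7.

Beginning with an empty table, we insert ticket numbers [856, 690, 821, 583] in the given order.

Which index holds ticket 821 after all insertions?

3

Insert 856: h=2, slot 2 empty → index 2.
Insert 690: h=4, slot 4 empty → index 4.
Insert 821: h=2, slot 2 occupied → index 3.
Insert 583: h=2, slots 2,3 occupied → index 6.
Table: [., ., 856, 821, 690, ., 583]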